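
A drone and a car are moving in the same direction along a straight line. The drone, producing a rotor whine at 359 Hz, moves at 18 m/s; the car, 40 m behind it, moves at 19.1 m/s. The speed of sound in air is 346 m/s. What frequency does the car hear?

360 Hz

The car is behind, so the drone is moving away from it while the car is moving toward the drone.
General Doppler shift: f' = f · (v + v_o)/(v + v_s).
f' = 359 × (346 + 19.1)/(346 + 18) = 359 × 365.1/364 ≈ 360 Hz.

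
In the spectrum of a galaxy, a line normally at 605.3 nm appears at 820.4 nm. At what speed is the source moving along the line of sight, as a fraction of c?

λ'/λ₀ = 1.3554 > 1 (redshift), so the source is receding.
λ'/λ₀ = √((1 + β)/(1 − β)) for a receding source ⇒ β = (r² − 1)/(r² + 1) with r = λ'/λ₀.
β = (1.8370 − 1)/(1.8370 + 1) ≈ 0.295.

0.295c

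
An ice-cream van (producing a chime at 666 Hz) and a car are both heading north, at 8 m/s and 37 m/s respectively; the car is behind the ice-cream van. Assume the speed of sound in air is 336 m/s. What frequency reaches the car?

The car is behind, so the ice-cream van is moving away from it while the car is moving toward the ice-cream van.
General Doppler shift: f' = f · (v + v_o)/(v + v_s).
f' = 666 × (336 + 37)/(336 + 8) = 666 × 373/344 ≈ 722 Hz.

722 Hz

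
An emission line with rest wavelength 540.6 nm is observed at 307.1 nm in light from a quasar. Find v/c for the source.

0.512

λ'/λ₀ = 0.5681 < 1 (blueshift), so the source is approaching.
λ'/λ₀ = √((1 − β)/(1 + β)) for an approaching source ⇒ β = (1 − r²)/(1 + r²) with r = λ'/λ₀.
β = (1 − 0.3227)/(1 + 0.3227) ≈ 0.512.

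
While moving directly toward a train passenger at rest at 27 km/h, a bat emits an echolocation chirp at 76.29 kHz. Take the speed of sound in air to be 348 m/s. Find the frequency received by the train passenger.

27 km/h = 7.5 m/s.
Only the source moves, toward the listener, so f' = f · v/(v − v_s).
f' = 76.29 × 348/(348 − 7.5) = 76.29 × 348/340.5 ≈ 78.0 kHz.

78.0 kHz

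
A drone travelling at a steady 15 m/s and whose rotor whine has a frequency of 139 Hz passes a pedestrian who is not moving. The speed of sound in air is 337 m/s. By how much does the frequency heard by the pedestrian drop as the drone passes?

12.4 Hz

Approaching: f₁ = f · v/(v − v_s) = 139 × 337/322 ≈ 145.5 Hz.
Receding: f₂ = f · v/(v + v_s) = 139 × 337/352 ≈ 133.1 Hz.
Drop: f₁ − f₂ = 2f·v·v_s/(v² − v_s²) = 2 × 139 × 337 × 15/(337² − 15²) ≈ 12.4 Hz.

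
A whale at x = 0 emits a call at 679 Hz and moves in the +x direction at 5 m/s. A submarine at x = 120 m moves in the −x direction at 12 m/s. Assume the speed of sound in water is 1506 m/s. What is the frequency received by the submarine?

687 Hz

The observer lies on the +x side, so the source is heading toward the observer and the observer is heading toward the source.
With source approaching and observer approaching, f' = f · (v + v_o)/(v − v_s).
f' = 679 × (1506 + 12)/(1506 − 5) = 679 × 1518/1501 ≈ 687 Hz.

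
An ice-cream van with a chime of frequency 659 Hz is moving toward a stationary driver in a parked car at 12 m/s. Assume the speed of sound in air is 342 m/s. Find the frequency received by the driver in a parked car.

683 Hz

Only the source moves, toward the listener, so f' = f · v/(v − v_s).
f' = 659 × 342/(342 − 12) = 659 × 342/330 ≈ 683 Hz.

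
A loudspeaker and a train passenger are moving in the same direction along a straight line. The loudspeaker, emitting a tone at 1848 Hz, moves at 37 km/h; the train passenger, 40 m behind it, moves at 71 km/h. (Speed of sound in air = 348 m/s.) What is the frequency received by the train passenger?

37 km/h = 10.28 m/s; 71 km/h = 19.72 m/s.
The train passenger is behind, so the loudspeaker is moving away from it while the train passenger is moving toward the loudspeaker.
General Doppler shift: f' = f · (v + v_o)/(v + v_s).
f' = 1848 × (348 + 19.72)/(348 + 10.28) = 1848 × 367.72/358.28 ≈ 1897 Hz.

1897 Hz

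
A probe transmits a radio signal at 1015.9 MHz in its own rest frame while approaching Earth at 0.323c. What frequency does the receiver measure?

Relativistic Doppler for frequency: f' = f₀ · √((1 + β)/(1 − β)).
f' = 1015.9 × √(1.3230/0.6770) = 1015.9 × 1.39793 ≈ 1420.2 MHz.

1420.2 MHz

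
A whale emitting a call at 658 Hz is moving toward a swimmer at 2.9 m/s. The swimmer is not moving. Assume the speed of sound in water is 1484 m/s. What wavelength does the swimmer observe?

With the source moving toward a stationary observer, f' = f · v/(v − v_s).
f' = 658 × 1484/(1484 − 2.9) ≈ 659 Hz.
λ' = v/f' = 1484/659.288 ≈ 2.25 m.

2.25 m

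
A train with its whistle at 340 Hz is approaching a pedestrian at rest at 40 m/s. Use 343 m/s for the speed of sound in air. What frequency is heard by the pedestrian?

Moving source, stationary observer: f' = f · v/(v − v_s) since the source is approaching.
f' = 340 × 343/(343 − 40) = 340 × 343/303 ≈ 385 Hz.

385 Hz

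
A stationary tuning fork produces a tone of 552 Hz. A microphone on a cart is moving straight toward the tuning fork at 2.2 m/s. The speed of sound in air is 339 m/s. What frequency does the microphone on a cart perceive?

556 Hz

Moving observer, stationary source: f' = f · (v + v_o)/v.
f' = 552 × (339 + 2.2)/339 = 552 × 341.2/339 ≈ 556 Hz.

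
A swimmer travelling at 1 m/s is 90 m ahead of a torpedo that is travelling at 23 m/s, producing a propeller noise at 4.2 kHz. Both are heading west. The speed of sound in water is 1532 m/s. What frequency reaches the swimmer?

The swimmer is ahead, so the torpedo is moving toward it while the swimmer is moving away from the torpedo.
With source approaching and observer receding, f' = f · (v − v_o)/(v − v_s).
f' = 4.2 × (1532 − 1)/(1532 − 23) = 4.2 × 1531/1509 ≈ 4.26 kHz.

4.26 kHz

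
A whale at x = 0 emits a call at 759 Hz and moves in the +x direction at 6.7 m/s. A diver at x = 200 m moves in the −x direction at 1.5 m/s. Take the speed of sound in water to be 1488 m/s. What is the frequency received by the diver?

763 Hz

The observer lies on the +x side, so the source is heading toward the observer and the observer is heading toward the source.
With source approaching and observer approaching, f' = f · (v + v_o)/(v − v_s).
f' = 759 × (1488 + 1.5)/(1488 − 6.7) = 759 × 1489.5/1481.3 ≈ 763 Hz.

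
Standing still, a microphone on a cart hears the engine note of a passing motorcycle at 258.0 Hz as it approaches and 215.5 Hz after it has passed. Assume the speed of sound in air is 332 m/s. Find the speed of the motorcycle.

f₁/f₂ = (v + v_s)/(v − v_s), so v_s = v · (f₁ − f₂)/(f₁ + f₂).
v_s = 332 × (258.0 − 215.5)/(258.0 + 215.5) = 332 × 42.5/473.5 ≈ 30 m/s.

30 m/s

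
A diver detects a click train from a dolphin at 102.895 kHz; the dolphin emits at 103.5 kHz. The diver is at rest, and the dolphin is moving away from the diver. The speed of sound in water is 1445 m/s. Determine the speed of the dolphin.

8.5 m/s

f' = f · v/(v + v_s) ⇒ v_s = v · |1 − f/f'|.
v_s = 1445 × |1 − 103.5/102.895| = 1445 × 0.00588 ≈ 8.5 m/s.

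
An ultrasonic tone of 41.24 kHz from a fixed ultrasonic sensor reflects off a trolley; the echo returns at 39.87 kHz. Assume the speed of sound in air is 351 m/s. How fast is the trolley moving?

Double Doppler shift off a moving reflector: f₂ = f₀ · (v + u)/(v − u) (u > 0 toward emitter).
Rearranging, u = v · (f₂ − f₀)/(f₂ + f₀) = 351 × -1.37/81.11 ≈ -5.9 m/s.
So the trolley is moving at 5.9 m/s away from the emitter.

5.9 m/s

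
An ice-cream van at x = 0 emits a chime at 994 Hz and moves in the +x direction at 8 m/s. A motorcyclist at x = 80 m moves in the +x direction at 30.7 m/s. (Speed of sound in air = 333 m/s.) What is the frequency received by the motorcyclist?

The observer lies on the +x side, so the source is heading toward the observer and the observer is heading away from the source.
With source approaching and observer receding, f' = f · (v − v_o)/(v − v_s).
f' = 994 × (333 − 30.7)/(333 − 8) = 994 × 302.3/325 ≈ 925 Hz.

925 Hz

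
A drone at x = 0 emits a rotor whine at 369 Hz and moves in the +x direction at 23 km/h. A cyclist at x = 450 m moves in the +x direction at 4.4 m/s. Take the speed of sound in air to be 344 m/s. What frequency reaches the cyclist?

371 Hz

23 km/h = 6.389 m/s.
The observer lies on the +x side, so the source is heading toward the observer and the observer is heading away from the source.
Both move, so f' = f · (v − v_o)/(v − v_s).
f' = 369 × (344 − 4.4)/(344 − 6.389) = 369 × 339.6/337.61 ≈ 371 Hz.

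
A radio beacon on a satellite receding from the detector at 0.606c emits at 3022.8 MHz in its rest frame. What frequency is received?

Relativistic Doppler for frequency: f' = f₀ · √((1 − β)/(1 + β)).
f' = 3022.8 × √(0.3940/1.6060) = 3022.8 × 0.49531 ≈ 1497.2 MHz.

1497.2 MHz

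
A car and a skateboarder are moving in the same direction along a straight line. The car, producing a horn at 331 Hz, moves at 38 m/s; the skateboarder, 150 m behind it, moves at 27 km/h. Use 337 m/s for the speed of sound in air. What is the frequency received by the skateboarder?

27 km/h = 7.5 m/s.
The skateboarder is behind, so the car is moving away from it while the skateboarder is moving toward the car.
Both move, so f' = f · (v + v_o)/(v + v_s).
f' = 331 × (337 + 7.5)/(337 + 38) = 331 × 344.5/375 ≈ 304 Hz.

304 Hz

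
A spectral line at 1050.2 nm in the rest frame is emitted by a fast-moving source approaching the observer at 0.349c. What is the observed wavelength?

Relativistic Doppler for wavelength: λ' = λ₀ · √((1 − β)/(1 + β)).
λ' = 1050.2 × √(0.6510/1.3490) = 1050.2 × 0.69468 ≈ 729.6 nm.

729.6 nm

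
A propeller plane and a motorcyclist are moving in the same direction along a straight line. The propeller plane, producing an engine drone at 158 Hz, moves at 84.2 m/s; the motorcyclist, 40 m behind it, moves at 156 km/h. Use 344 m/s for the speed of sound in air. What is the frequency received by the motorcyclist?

143 Hz

156 km/h = 43.33 m/s.
The motorcyclist is behind, so the propeller plane is moving away from it while the motorcyclist is moving toward the propeller plane.
Both move, so f' = f · (v + v_o)/(v + v_s).
f' = 158 × (344 + 43.33)/(344 + 84.2) = 158 × 387.33/428.2 ≈ 143 Hz.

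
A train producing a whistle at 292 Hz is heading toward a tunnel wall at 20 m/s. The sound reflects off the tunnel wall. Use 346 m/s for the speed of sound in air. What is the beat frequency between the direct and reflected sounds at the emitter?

The tunnel wall receives the sound from a moving source: f₁ = f₀ · v/(v − v_e) = 292 × 346/326 ≈ 309.9 Hz.
On the return leg the train is a moving observer: f₂ = f₁ · (v + v_e)/v = 309.9 × 366/346 ≈ 327.8 Hz.
Beat against the emitted tone: |f₂ − f₀| = 2v_e·f₀/(v − v_e) = 2 × 20 × 292/326 ≈ 35.8 Hz.

35.8 Hz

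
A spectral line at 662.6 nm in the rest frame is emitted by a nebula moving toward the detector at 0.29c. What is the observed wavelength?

491.6 nm

Relativistic Doppler for wavelength: λ' = λ₀ · √((1 − β)/(1 + β)).
λ' = 662.6 × √(0.7100/1.2900) = 662.6 × 0.74188 ≈ 491.6 nm.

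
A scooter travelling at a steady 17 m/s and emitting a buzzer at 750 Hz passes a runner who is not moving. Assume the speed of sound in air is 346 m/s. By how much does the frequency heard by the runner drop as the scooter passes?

Approaching: f₁ = f · v/(v − v_s) = 750 × 346/329 ≈ 788.8 Hz.
Receding: f₂ = f · v/(v + v_s) = 750 × 346/363 ≈ 714.9 Hz.
Drop: f₁ − f₂ = 2f·v·v_s/(v² − v_s²) = 2 × 750 × 346 × 17/(346² − 17²) ≈ 73.9 Hz.

73.9 Hz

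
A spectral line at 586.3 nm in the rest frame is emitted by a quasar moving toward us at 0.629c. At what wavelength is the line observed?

279.8 nm

Relativistic Doppler for wavelength: λ' = λ₀ · √((1 − β)/(1 + β)).
λ' = 586.3 × √(0.3710/1.6290) = 586.3 × 0.47723 ≈ 279.8 nm.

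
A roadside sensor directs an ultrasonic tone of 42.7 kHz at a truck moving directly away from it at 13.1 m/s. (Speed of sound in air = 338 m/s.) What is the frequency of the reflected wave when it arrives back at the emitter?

39.5 kHz

The truck first receives the wave as a moving observer: f₁ = f₀ · (v − u)/v = 42.7 × (338 − 13.1)/338 ≈ 41.0 kHz.
The reflection then acts as a moving source: f₂ = f₁ · v/(v + u) ≈ 39.5 kHz.
Equivalently f₂ = f₀ · (v − u)/(v + u).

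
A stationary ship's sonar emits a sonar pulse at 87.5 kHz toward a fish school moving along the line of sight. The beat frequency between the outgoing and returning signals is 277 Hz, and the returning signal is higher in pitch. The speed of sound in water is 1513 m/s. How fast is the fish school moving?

2.39 m/s

Double Doppler shift off a moving reflector: f₂ = f₀ · (v + u)/(v − u) (u > 0 toward emitter).
Returning signal is higher, so f₂ = f₀ + Δf = 87500 + 277 = 87777 Hz.
Rearranging, u = v · (f₂ − f₀)/(f₂ + f₀) = 1513 × 277/175277 ≈ 2.39 m/s.
So the fish school is moving at 2.39 m/s toward the emitter.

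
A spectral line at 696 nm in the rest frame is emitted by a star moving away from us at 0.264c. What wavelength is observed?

912.1 nm

Relativistic Doppler for wavelength: λ' = λ₀ · √((1 + β)/(1 − β)).
λ' = 696 × √(1.2640/0.7360) = 696 × 1.31049 ≈ 912.1 nm.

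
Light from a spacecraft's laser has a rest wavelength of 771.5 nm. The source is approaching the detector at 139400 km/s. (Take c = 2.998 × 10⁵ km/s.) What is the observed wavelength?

β = v/c = 139400/299800 = 0.4650.
Relativistic Doppler for wavelength: λ' = λ₀ · √((1 − β)/(1 + β)).
λ' = 771.5 × √(0.5350/1.4650) = 771.5 × 0.60433 ≈ 466.2 nm.

466.2 nm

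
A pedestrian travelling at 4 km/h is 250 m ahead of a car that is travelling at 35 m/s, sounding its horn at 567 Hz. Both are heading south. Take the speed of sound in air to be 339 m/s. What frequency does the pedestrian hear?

630 Hz

4 km/h = 1.111 m/s.
The pedestrian is ahead, so the car is moving toward it while the pedestrian is moving away from the car.
General Doppler shift: f' = f · (v − v_o)/(v − v_s).
f' = 567 × (339 − 1.111)/(339 − 35) = 567 × 337.89/304 ≈ 630 Hz.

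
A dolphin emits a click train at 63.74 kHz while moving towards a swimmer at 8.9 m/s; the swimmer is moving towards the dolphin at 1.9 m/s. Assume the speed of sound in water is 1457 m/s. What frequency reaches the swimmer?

64.2 kHz

Both move, so f' = f · (v + v_o)/(v − v_s).
f' = 63.74 × (1457 + 1.9)/(1457 − 8.9) = 63.74 × 1458.9/1448.1 ≈ 64.2 kHz.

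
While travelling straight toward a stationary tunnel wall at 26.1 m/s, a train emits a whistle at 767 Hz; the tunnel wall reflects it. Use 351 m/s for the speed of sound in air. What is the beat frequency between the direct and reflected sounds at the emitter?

The tunnel wall receives the sound from a moving source: f₁ = f₀ · v/(v − v_e) = 767 × 351/324.9 ≈ 828.6 Hz.
On the return leg the train is a moving observer: f₂ = f₁ · (v + v_e)/v = 828.6 × 377.1/351 ≈ 890.2 Hz.
Beat against the emitted tone: |f₂ − f₀| = 2v_e·f₀/(v − v_e) = 2 × 26.1 × 767/324.9 ≈ 123 Hz.

123 Hz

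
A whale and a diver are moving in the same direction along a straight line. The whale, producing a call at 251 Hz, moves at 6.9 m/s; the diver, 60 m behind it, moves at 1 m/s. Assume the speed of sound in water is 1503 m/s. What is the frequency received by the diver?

250 Hz

The diver is behind, so the whale is moving away from it while the diver is moving toward the whale.
Both move, so f' = f · (v + v_o)/(v + v_s).
f' = 251 × (1503 + 1)/(1503 + 6.9) = 251 × 1504/1509.9 ≈ 250 Hz.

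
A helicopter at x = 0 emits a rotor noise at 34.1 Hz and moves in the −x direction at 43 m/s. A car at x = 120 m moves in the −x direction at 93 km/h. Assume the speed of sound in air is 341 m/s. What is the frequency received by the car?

93 km/h = 25.83 m/s.
The observer lies on the +x side, so the source is heading away from the observer and the observer is heading toward the source.
General Doppler shift: f' = f · (v + v_o)/(v + v_s).
f' = 34.1 × (341 + 25.83)/(341 + 43) = 34.1 × 366.83/384 ≈ 32.6 Hz.

32.6 Hz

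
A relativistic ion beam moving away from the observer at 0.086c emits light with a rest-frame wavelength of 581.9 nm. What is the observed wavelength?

Relativistic Doppler for wavelength: λ' = λ₀ · √((1 + β)/(1 − β)).
λ' = 581.9 × √(1.0860/0.9140) = 581.9 × 1.09004 ≈ 634.3 nm.

634.3 nm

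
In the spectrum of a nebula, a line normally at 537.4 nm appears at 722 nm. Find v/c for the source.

λ'/λ₀ = 1.3435 > 1 (redshift), so the source is receding.
λ'/λ₀ = √((1 + β)/(1 − β)) for a receding source ⇒ β = (r² − 1)/(r² + 1) with r = λ'/λ₀.
β = (1.8050 − 1)/(1.8050 + 1) ≈ 0.287.

0.287c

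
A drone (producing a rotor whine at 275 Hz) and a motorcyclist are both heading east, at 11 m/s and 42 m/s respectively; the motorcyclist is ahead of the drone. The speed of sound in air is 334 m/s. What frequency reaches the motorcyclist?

The motorcyclist is ahead, so the drone is moving toward it while the motorcyclist is moving away from the drone.
General Doppler shift: f' = f · (v − v_o)/(v − v_s).
f' = 275 × (334 − 42)/(334 − 11) = 275 × 292/323 ≈ 249 Hz.

249 Hz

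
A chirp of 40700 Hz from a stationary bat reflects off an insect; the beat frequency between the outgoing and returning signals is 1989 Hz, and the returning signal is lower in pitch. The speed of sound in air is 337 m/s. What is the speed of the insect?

8.4 m/s

Double Doppler shift off a moving reflector: f₂ = f₀ · (v + u)/(v − u) (u > 0 toward emitter).
Returning signal is lower, so f₂ = f₀ − Δf = 40700 − 1989 = 38711 Hz.
Rearranging, u = v · (f₂ − f₀)/(f₂ + f₀) = 337 × -1989/79411 ≈ -8.4 m/s.
So the insect is moving at 8.4 m/s away from the emitter.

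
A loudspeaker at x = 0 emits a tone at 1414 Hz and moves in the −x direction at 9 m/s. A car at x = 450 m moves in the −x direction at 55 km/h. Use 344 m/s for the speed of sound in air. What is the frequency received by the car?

1439 Hz

55 km/h = 15.28 m/s.
The observer lies on the +x side, so the source is heading away from the observer and the observer is heading toward the source.
General Doppler shift: f' = f · (v + v_o)/(v + v_s).
f' = 1414 × (344 + 15.28)/(344 + 9) = 1414 × 359.28/353 ≈ 1439 Hz.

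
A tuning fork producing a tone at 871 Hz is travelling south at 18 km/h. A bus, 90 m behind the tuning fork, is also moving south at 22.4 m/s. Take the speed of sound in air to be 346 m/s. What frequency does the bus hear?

18 km/h = 5 m/s.
The bus is behind, so the tuning fork is moving away from it while the bus is moving toward the tuning fork.
With source receding and observer approaching, f' = f · (v + v_o)/(v + v_s).
f' = 871 × (346 + 22.4)/(346 + 5) = 871 × 368.4/351 ≈ 914 Hz.

914 Hz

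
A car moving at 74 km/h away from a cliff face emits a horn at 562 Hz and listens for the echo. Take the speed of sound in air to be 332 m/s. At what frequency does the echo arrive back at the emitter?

496 Hz

74 km/h = 20.56 m/s.
The cliff face receives the sound from a moving source: f₁ = f₀ · v/(v + v_e) = 562 × 332/352.56 ≈ 529 Hz.
On the return leg the car is a moving observer: f₂ = f₁ · (v − v_e)/v = 529 × 311.44/332 ≈ 496 Hz.
Equivalently f₂ = f₀ · (v − v_e)/(v + v_e).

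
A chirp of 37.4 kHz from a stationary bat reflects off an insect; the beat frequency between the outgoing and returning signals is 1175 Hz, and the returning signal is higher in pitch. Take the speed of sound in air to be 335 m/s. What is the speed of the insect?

Double Doppler shift off a moving reflector: f₂ = f₀ · (v + u)/(v − u) (u > 0 toward emitter).
Returning signal is higher, so f₂ = f₀ + Δf = 37400 + 1175 = 38575 Hz.
Rearranging, u = v · (f₂ − f₀)/(f₂ + f₀) = 335 × 1175/75975 ≈ 5.2 m/s.
So the insect is moving at 5.2 m/s toward the emitter.

5.2 m/s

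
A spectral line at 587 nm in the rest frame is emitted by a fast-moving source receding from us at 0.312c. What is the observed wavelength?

810.6 nm

Relativistic Doppler for wavelength: λ' = λ₀ · √((1 + β)/(1 − β)).
λ' = 587 × √(1.3120/0.6880) = 587 × 1.38093 ≈ 810.6 nm.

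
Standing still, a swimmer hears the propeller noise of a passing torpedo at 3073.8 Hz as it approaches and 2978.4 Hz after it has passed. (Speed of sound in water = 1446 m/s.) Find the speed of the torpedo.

22.8 m/s

f₁/f₂ = (v + v_s)/(v − v_s), so v_s = v · (f₁ − f₂)/(f₁ + f₂).
v_s = 1446 × (3073.8 − 2978.4)/(3073.8 + 2978.4) = 1446 × 95.4/6052.2 ≈ 22.8 m/s.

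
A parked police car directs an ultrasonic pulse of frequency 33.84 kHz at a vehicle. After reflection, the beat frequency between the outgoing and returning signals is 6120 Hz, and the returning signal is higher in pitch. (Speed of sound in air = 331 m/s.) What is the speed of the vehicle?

27 m/s

Double Doppler shift off a moving reflector: f₂ = f₀ · (v + u)/(v − u) (u > 0 toward emitter).
Returning signal is higher, so f₂ = f₀ + Δf = 33840 + 6120 = 39960 Hz.
Rearranging, u = v · (f₂ − f₀)/(f₂ + f₀) = 331 × 6120/73800 ≈ 27 m/s.
So the vehicle is moving at 27 m/s toward the emitter.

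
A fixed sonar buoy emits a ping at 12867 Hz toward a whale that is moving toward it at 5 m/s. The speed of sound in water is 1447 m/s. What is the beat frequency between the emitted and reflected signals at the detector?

At the whale (a moving observer), f₁ = f₀ · (v + u)/v = 12867 × 1452/1447 ≈ 12911.5 Hz.
The reflection then acts as a moving source: f₂ = f₁ · v/(v − u) ≈ 12956.2 Hz.
Equivalently f₂ = f₀ · (v + u)/(v − u).
Beat frequency: |f₂ − f₀| = 2u·f₀/(v − u) = 2 × 5 × 12867/1442 ≈ 89 Hz.

89 Hz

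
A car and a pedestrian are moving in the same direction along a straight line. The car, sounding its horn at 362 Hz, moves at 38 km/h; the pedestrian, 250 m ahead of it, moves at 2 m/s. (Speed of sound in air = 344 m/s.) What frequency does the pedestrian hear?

371 Hz

38 km/h = 10.56 m/s.
The pedestrian is ahead, so the car is moving toward it while the pedestrian is moving away from the car.
General Doppler shift: f' = f · (v − v_o)/(v − v_s).
f' = 362 × (344 − 2)/(344 − 10.56) = 362 × 342/333.44 ≈ 371 Hz.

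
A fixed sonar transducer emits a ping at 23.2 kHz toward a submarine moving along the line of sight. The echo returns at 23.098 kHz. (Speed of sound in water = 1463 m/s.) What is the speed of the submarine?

Double Doppler shift off a moving reflector: f₂ = f₀ · (v + u)/(v − u) (u > 0 toward emitter).
Rearranging, u = v · (f₂ − f₀)/(f₂ + f₀) = 1463 × -0.102/46.298 ≈ -3.2 m/s.
So the submarine is moving at 3.2 m/s away from the emitter.

3.2 m/s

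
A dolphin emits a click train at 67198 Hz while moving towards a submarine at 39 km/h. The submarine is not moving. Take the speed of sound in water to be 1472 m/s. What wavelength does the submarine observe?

2.2 cm

39 km/h = 10.83 m/s.
Moving source, stationary observer: f' = f · v/(v − v_s) since the source is approaching.
f' = 67198 × 1472/(1472 − 10.83) ≈ 67696 Hz.
λ' = v/f' = 1472/67696.2 ≈ 2.2 cm.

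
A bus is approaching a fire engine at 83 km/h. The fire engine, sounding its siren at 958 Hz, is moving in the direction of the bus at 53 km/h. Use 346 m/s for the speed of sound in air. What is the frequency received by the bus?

53 km/h = 14.72 m/s; 83 km/h = 23.06 m/s.
General Doppler shift: f' = f · (v + v_o)/(v − v_s).
f' = 958 × (346 + 23.06)/(346 − 14.72) = 958 × 369.06/331.28 ≈ 1067 Hz.

1067 Hz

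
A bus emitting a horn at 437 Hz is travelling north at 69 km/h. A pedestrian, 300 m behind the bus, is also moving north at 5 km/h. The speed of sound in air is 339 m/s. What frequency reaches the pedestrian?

69 km/h = 19.17 m/s; 5 km/h = 1.389 m/s.
The pedestrian is behind, so the bus is moving away from it while the pedestrian is moving toward the bus.
Both move, so f' = f · (v + v_o)/(v + v_s).
f' = 437 × (339 + 1.389)/(339 + 19.17) = 437 × 340.39/358.17 ≈ 415 Hz.

415 Hz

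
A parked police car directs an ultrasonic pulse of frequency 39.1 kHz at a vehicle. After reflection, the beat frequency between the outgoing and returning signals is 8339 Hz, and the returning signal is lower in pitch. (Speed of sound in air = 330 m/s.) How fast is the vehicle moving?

39 m/s

Double Doppler shift off a moving reflector: f₂ = f₀ · (v + u)/(v − u) (u > 0 toward emitter).
Returning signal is lower, so f₂ = f₀ − Δf = 39100 − 8339 = 30761 Hz.
Rearranging, u = v · (f₂ − f₀)/(f₂ + f₀) = 330 × -8339/69861 ≈ -39 m/s.
So the vehicle is moving at 39 m/s away from the emitter.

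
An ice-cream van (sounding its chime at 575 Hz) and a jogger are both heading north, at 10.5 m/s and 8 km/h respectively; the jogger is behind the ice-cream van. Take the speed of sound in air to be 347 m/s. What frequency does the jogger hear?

8 km/h = 2.222 m/s.
The jogger is behind, so the ice-cream van is moving away from it while the jogger is moving toward the ice-cream van.
Both move, so f' = f · (v + v_o)/(v + v_s).
f' = 575 × (347 + 2.222)/(347 + 10.5) = 575 × 349.22/357.5 ≈ 562 Hz.

562 Hz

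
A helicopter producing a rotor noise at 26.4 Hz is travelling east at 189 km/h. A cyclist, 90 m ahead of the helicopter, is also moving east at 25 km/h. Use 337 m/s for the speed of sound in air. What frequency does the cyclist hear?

189 km/h = 52.5 m/s; 25 km/h = 6.944 m/s.
The cyclist is ahead, so the helicopter is moving toward it while the cyclist is moving away from the helicopter.
With source approaching and observer receding, f' = f · (v − v_o)/(v − v_s).
f' = 26.4 × (337 − 6.944)/(337 − 52.5) = 26.4 × 330.06/284.5 ≈ 30.6 Hz.

30.6 Hz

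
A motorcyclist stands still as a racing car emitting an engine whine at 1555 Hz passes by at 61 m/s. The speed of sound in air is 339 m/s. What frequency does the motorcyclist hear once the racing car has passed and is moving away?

Receding: f₂ = f · v/(v + v_s) = 1555 × 339/400 ≈ 1318 Hz.

1318 Hz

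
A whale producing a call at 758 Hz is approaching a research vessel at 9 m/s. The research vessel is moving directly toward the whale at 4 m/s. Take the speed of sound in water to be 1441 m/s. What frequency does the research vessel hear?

765 Hz

Both move, so f' = f · (v + v_o)/(v − v_s).
f' = 758 × (1441 + 4)/(1441 − 9) = 758 × 1445/1432 ≈ 765 Hz.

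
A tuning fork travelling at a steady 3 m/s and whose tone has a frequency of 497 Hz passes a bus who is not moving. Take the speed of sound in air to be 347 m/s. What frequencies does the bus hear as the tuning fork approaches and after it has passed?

Approaching: f₁ = f · v/(v − v_s) = 497 × 347/344 ≈ 501 Hz.
Receding: f₂ = f · v/(v + v_s) = 497 × 347/350 ≈ 493 Hz.

501 Hz approaching; 493 Hz receding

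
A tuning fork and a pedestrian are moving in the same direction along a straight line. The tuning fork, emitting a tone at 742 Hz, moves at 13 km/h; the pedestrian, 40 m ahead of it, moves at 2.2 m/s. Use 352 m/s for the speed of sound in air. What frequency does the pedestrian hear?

745 Hz

13 km/h = 3.611 m/s.
The pedestrian is ahead, so the tuning fork is moving toward it while the pedestrian is moving away from the tuning fork.
General Doppler shift: f' = f · (v − v_o)/(v − v_s).
f' = 742 × (352 − 2.2)/(352 − 3.611) = 742 × 349.8/348.39 ≈ 745 Hz.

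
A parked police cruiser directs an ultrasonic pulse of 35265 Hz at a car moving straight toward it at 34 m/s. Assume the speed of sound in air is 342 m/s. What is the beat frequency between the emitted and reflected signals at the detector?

7786 Hz

At the car (a moving observer), f₁ = f₀ · (v + u)/v = 35265 × 376/342 ≈ 38771 Hz.
The reflection then acts as a moving source: f₂ = f₁ · v/(v − u) ≈ 43051 Hz.
Beat frequency: |f₂ − f₀| = 2u·f₀/(v − u) = 2 × 34 × 35265/308 ≈ 7786 Hz.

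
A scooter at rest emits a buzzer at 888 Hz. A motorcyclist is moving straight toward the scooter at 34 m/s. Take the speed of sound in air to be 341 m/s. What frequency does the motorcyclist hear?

977 Hz

Only the observer moves, toward the source, so f' = f · (v + v_o)/v.
f' = 888 × (341 + 34)/341 = 888 × 375/341 ≈ 977 Hz.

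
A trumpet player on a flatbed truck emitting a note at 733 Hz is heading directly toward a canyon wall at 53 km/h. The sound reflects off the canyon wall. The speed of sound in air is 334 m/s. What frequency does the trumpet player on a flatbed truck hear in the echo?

53 km/h = 14.72 m/s.
The canyon wall receives the sound from a moving source: f₁ = f₀ · v/(v − v_e) = 733 × 334/319.28 ≈ 767 Hz.
On the return leg the trumpet player on a flatbed truck is a moving observer: f₂ = f₁ · (v + v_e)/v = 767 × 348.72/334 ≈ 801 Hz.

801 Hz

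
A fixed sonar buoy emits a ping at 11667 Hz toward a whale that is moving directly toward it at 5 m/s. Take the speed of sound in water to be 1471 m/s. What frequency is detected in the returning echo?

The whale first receives the wave as a moving observer: f₁ = f₀ · (v + u)/v = 11667 × (1471 + 5)/1471 ≈ 11707 Hz.
On reflection it acts as a source moving toward the stationary detector: f₂ = f₁ · v/(v − u) = 11707 × 1471/1466 ≈ 11747 Hz.

11747 Hz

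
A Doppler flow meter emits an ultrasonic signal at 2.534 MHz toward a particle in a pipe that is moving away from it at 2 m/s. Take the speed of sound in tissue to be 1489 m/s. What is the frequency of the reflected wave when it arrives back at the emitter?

At the particle in a pipe (a moving observer), f₁ = f₀ · (v − u)/v = 2.534 × 1487/1489 ≈ 2.531 MHz.
The reflection then acts as a moving source: f₂ = f₁ · v/(v + u) ≈ 2.527 MHz.
Equivalently f₂ = f₀ · (v − u)/(v + u).

2.527 MHz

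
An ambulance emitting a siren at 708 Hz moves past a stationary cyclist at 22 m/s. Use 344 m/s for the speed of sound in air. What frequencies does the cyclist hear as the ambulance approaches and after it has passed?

Approaching: f₁ = f · v/(v − v_s) = 708 × 344/322 ≈ 756 Hz.
Receding: f₂ = f · v/(v + v_s) = 708 × 344/366 ≈ 665 Hz.

756 Hz approaching; 665 Hz receding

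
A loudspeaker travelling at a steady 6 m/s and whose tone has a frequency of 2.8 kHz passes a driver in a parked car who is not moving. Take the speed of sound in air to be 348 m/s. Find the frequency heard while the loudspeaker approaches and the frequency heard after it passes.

Approaching: f₁ = f · v/(v − v_s) = 2.8 × 348/342 ≈ 2.85 kHz.
Receding: f₂ = f · v/(v + v_s) = 2.8 × 348/354 ≈ 2.75 kHz.

2.85 kHz approaching; 2.75 kHz receding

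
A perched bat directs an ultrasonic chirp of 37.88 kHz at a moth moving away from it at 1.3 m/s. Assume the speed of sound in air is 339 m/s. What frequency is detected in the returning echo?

37.6 kHz

At the moth (a moving observer), f₁ = f₀ · (v − u)/v = 37.88 × 337.7/339 ≈ 37.7 kHz.
On reflection it acts as a source moving away from the stationary detector: f₂ = f₁ · v/(v + u) = 37.7 × 339/340.3 ≈ 37.6 kHz.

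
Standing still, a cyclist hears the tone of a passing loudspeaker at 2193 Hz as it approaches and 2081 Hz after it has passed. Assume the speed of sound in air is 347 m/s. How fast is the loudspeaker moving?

9.1 m/s

f₁/f₂ = (v + v_s)/(v − v_s), so v_s = v · (f₁ − f₂)/(f₁ + f₂).
v_s = 347 × (2193 − 2081)/(2193 + 2081) = 347 × 112/4274 ≈ 9.1 m/s.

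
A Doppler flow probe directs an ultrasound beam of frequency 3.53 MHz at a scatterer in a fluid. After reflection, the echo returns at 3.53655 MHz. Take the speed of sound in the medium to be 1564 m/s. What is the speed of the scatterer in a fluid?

Double Doppler shift off a moving reflector: f₂ = f₀ · (v + u)/(v − u) (u > 0 toward emitter).
Rearranging, u = v · (f₂ − f₀)/(f₂ + f₀) = 1564 × 0.00655/7.06655 ≈ 1.45 m/s.
So the scatterer in a fluid is moving at 1.45 m/s toward the emitter.

1.45 m/s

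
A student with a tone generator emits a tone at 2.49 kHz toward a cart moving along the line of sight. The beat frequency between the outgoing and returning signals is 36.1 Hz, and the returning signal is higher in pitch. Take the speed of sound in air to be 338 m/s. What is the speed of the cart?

2.43 m/s

Double Doppler shift off a moving reflector: f₂ = f₀ · (v + u)/(v − u) (u > 0 toward emitter).
Returning signal is higher, so f₂ = f₀ + Δf = 2490 + 36.1 = 2526.1 Hz.
Rearranging, u = v · (f₂ − f₀)/(f₂ + f₀) = 338 × 36.1/5016.1 ≈ 2.43 m/s.
So the cart is moving at 2.43 m/s toward the emitter.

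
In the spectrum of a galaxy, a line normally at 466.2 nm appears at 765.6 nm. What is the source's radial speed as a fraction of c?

λ'/λ₀ = 1.6422 > 1 (redshift), so the source is receding.
λ'/λ₀ = √((1 + β)/(1 − β)) for a receding source ⇒ β = (r² − 1)/(r² + 1) with r = λ'/λ₀.
β = (2.6969 − 1)/(2.6969 + 1) ≈ 0.459.

0.459c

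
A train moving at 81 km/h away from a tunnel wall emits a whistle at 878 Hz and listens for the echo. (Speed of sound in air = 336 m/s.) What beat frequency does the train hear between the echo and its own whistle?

81 km/h = 22.5 m/s.
The tunnel wall receives the sound from a moving source: f₁ = f₀ · v/(v + v_e) = 878 × 336/358.5 ≈ 822.9 Hz.
On the return leg the train is a moving observer: f₂ = f₁ · (v − v_e)/v = 822.9 × 313.5/336 ≈ 767.8 Hz.
Beat against the emitted tone: |f₂ − f₀| = 2v_e·f₀/(v + v_e) = 2 × 22.5 × 878/358.5 ≈ 110 Hz.

110 Hz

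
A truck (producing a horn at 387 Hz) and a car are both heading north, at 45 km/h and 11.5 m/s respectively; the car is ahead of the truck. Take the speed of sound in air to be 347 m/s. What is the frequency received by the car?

388 Hz

45 km/h = 12.5 m/s.
The car is ahead, so the truck is moving toward it while the car is moving away from the truck.
General Doppler shift: f' = f · (v − v_o)/(v − v_s).
f' = 387 × (347 − 11.5)/(347 − 12.5) = 387 × 335.5/334.5 ≈ 388 Hz.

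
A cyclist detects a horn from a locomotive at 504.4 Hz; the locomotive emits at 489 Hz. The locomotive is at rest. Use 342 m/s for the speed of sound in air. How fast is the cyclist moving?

f' > f, so the cyclist is approaching.
f' = f · (v + v_o)/v ⇒ v_o = v · |f'/f − 1|.
v_o = 342 × |504.4/489 − 1| = 342 × 0.03149 ≈ 10.8 m/s.

10.8 m/s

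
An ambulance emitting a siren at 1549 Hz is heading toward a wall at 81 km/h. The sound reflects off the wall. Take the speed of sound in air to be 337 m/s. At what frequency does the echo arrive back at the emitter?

81 km/h = 22.5 m/s.
The wall receives the sound from a moving source: f₁ = f₀ · v/(v − v_e) = 1549 × 337/314.5 ≈ 1660 Hz.
On the return leg the ambulance is a moving observer: f₂ = f₁ · (v + v_e)/v = 1660 × 359.5/337 ≈ 1771 Hz.

1771 Hz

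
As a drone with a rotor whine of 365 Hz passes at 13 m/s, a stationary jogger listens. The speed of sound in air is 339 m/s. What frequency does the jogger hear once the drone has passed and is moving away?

352 Hz

Receding: f₂ = f · v/(v + v_s) = 365 × 339/352 ≈ 352 Hz.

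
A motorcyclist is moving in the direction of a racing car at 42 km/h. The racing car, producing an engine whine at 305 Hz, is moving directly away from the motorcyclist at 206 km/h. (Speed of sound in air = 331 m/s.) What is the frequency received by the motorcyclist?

206 km/h = 57.22 m/s; 42 km/h = 11.67 m/s.
General Doppler shift: f' = f · (v + v_o)/(v + v_s).
f' = 305 × (331 + 11.67)/(331 + 57.22) = 305 × 342.67/388.22 ≈ 269 Hz.

269 Hz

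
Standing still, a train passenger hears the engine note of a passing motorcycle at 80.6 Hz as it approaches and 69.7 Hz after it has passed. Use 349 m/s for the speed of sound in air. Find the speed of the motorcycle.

25 m/s

f₁/f₂ = (v + v_s)/(v − v_s), so v_s = v · (f₁ − f₂)/(f₁ + f₂).
v_s = 349 × (80.6 − 69.7)/(80.6 + 69.7) = 349 × 10.9/150.3 ≈ 25 m/s.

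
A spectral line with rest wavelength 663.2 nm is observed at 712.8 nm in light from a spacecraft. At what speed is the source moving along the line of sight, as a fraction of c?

λ'/λ₀ = 1.0748 > 1 (redshift), so the source is receding.
λ'/λ₀ = √((1 + β)/(1 − β)) for a receding source ⇒ β = (r² − 1)/(r² + 1) with r = λ'/λ₀.
β = (1.1552 − 1)/(1.1552 + 1) ≈ 0.072.

0.072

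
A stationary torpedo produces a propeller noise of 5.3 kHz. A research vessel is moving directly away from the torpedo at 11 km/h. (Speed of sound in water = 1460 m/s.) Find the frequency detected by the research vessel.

11 km/h = 3.056 m/s.
Moving observer, stationary source: f' = f · (v − v_o)/v.
f' = 5.3 × (1460 − 3.056)/1460 = 5.3 × 1456.9/1460 ≈ 5.29 kHz.

5.29 kHz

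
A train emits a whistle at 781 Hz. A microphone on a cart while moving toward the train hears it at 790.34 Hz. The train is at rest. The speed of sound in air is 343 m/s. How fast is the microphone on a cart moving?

f' = f · (v + v_o)/v ⇒ v_o = v · |f'/f − 1|.
v_o = 343 × |790.34/781 − 1| = 343 × 0.01196 ≈ 4.1 m/s.

4.1 m/s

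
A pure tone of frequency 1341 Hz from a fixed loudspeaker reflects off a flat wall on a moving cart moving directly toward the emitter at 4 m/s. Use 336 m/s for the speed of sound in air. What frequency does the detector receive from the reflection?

The flat wall on a moving cart first receives the wave as a moving observer: f₁ = f₀ · (v + u)/v = 1341 × (336 + 4)/336 ≈ 1357 Hz.
The reflection then acts as a moving source: f₂ = f₁ · v/(v − u) ≈ 1373 Hz.
Equivalently f₂ = f₀ · (v + u)/(v − u).

1373 Hz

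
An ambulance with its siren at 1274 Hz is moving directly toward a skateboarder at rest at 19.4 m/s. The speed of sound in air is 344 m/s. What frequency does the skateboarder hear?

With the source moving toward a stationary observer, f' = f · v/(v − v_s).
f' = 1274 × 344/(344 − 19.4) = 1274 × 344/324.6 ≈ 1350 Hz.

1350 Hz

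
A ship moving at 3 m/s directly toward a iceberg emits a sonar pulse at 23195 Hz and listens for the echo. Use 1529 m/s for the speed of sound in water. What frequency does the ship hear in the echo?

The iceberg receives the sound from a moving source: f₁ = f₀ · v/(v − v_e) = 23195 × 1529/1526 ≈ 23241 Hz.
On the return leg the ship is a moving observer: f₂ = f₁ · (v + v_e)/v = 23241 × 1532/1529 ≈ 23286 Hz.
Equivalently f₂ = f₀ · (v + v_e)/(v − v_e).

23286 Hz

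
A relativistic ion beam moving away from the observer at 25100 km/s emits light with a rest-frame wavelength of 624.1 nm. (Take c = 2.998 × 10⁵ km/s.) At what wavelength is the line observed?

β = v/c = 25100/299800 = 0.0837.
Relativistic Doppler for wavelength: λ' = λ₀ · √((1 + β)/(1 − β)).
λ' = 624.1 × √(1.0837/0.9163) = 624.1 × 1.08754 ≈ 678.7 nm.

678.7 nm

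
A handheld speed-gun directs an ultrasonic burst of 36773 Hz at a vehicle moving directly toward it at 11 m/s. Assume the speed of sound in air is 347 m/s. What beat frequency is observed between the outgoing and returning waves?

2408 Hz

The vehicle first receives the wave as a moving observer: f₁ = f₀ · (v + u)/v = 36773 × (347 + 11)/347 ≈ 37939 Hz.
The reflection then acts as a moving source: f₂ = f₁ · v/(v − u) ≈ 39181 Hz.
Equivalently f₂ = f₀ · (v + u)/(v − u).
Beat frequency: |f₂ − f₀| = 2u·f₀/(v − u) = 2 × 11 × 36773/336 ≈ 2408 Hz.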